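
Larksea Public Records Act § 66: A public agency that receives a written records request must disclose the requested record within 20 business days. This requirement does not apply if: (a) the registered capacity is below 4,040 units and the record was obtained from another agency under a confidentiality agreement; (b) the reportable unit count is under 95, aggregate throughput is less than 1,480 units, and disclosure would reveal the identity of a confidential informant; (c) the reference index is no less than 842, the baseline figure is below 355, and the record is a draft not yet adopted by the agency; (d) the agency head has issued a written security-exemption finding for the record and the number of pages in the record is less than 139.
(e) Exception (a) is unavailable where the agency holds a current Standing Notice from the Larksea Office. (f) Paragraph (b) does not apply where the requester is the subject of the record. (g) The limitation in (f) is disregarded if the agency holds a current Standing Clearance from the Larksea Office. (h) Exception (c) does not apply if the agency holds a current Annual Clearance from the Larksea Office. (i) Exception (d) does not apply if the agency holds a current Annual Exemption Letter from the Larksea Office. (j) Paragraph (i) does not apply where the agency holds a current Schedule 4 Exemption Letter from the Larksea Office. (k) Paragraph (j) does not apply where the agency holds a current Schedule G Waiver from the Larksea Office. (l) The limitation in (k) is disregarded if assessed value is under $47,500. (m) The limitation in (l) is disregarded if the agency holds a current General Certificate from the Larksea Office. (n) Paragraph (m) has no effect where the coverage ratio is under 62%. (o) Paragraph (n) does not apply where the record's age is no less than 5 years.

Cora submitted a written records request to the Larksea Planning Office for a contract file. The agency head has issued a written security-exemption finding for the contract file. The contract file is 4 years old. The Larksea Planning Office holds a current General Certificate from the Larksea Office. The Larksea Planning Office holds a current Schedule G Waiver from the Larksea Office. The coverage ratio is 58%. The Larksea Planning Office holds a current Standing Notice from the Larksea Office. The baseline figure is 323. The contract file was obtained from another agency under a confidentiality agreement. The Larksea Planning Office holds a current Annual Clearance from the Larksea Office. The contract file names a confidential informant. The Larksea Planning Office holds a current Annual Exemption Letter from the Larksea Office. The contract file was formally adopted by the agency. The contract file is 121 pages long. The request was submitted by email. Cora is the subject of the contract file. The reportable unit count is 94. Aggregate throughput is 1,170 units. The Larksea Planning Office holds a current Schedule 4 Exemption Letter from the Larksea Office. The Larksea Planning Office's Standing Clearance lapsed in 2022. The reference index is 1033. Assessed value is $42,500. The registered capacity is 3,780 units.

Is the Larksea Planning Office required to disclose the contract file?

No — exception (d) applies; the Larksea Planning Office is not required to disclose the contract file.

Exception (a) is satisfied on its face — the registered capacity is 3,780 units, below the 4,040 units limit; the contract file was obtained under a confidentiality agreement. Turning to paragraph (e): (e) operates against (a): a current Standing Notice is held. So (a) is unavailable.
Exception (b) is satisfied on its face — the reportable unit count is 94, under the 95 limit; aggregate throughput is 1,170 units, less than the 1,480 units limit; the contract file names a confidential informant. However, paragraphs (f)–(g) must be considered: (f) operates — Cora is the subject of the contract file. (g) is not engaged (the Standing Clearance is not current), so (f) stands. (b) is therefore removed.
Exception (c) fails — the contract file has been formally adopted.
Exception (d) is satisfied on its face — a written security-exemption finding has been issued; the number of pages in the record is 121, less than the 139 limit. As to paragraphs (i)–(o): (i) operates (a current Annual Exemption Letter is held), but is set aside by (j): (j) operates against (i): a current Schedule 4 Exemption Letter is held. (k) applies (a current Schedule G Waiver is held), but is set aside by (l): (l) operates against (k): assessed value is $42,500, under the $47,500 limit. (m) would limit (l) — a current General Certificate is held — but (n) sets (m) aside: (n) applies — the coverage ratio is 58%, under the 62% limit. (o) does not operate here (the record's age is 4 years, short of 5 years), so (n) stands. Exception (d) stands.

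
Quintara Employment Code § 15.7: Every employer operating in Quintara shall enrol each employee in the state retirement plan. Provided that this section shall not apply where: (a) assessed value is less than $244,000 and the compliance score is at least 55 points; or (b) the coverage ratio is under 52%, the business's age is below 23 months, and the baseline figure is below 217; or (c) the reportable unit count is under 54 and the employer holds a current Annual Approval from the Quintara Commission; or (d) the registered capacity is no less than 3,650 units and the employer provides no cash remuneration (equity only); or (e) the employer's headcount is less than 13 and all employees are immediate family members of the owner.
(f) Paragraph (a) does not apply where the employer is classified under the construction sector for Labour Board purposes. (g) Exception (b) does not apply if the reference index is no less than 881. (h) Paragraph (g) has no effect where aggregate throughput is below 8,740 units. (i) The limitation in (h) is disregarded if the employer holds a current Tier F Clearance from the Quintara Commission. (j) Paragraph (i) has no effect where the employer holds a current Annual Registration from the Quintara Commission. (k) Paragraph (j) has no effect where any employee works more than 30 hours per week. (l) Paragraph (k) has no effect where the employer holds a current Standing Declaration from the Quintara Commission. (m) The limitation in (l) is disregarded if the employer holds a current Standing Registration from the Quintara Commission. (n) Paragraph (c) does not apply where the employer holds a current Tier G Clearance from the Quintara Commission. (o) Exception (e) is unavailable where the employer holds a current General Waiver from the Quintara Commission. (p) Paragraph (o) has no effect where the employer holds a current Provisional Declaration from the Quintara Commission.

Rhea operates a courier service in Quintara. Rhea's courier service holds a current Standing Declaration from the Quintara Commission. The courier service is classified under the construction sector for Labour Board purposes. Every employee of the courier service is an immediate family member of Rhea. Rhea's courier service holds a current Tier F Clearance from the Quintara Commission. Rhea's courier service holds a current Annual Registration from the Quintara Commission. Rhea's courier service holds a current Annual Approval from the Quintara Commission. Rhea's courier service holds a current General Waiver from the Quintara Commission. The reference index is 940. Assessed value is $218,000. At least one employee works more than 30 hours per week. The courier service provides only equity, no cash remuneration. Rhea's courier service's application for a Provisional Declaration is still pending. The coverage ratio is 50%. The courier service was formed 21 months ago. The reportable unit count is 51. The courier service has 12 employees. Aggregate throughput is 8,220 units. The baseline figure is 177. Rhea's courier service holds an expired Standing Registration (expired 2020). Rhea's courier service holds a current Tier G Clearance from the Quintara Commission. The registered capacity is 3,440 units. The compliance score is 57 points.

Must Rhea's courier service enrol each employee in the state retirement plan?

No — exception (b) applies; Rhea's courier service is not required to enrol each employee in the state retirement plan.

Exception (a)'s conditions are all satisfied: assessed value is $218,000, less than the $244,000 limit; the compliance score is 57 points, meeting the 55 points threshold. But applying paragraph (f): (f) operates against (a): the courier service is classified under the construction sector. Exception (a) does not apply.
All of (b)'s requirements are met (the coverage ratio is 50%, under the 52% limit; the business's age is 21 months, below the 23 months limit; the baseline figure is 177, below the 217 limit). Applying paragraphs (g)–(m): (g) would limit (b) — the reference index is 940, meeting the 881 threshold — but (h) sets (g) aside: (h) operates against (g): aggregate throughput is 8,220 units, below the 8,740 units limit. (i) would limit (h) — a current Tier F Clearance is held — but (j) sets (i) aside: (j) operates against (i): a current Annual Registration is held. (k) would limit (j) — at least one employee exceeds 30 hours/week — but (l) sets (k) aside: (l) is engaged — a current Standing Declaration is held. (m), which would lift (l), is not triggered — there is no Standing Registration in force. (b) remains available.
All of (c)'s requirements are met (the reportable unit count is 51, under the 54 limit; a current Annual Approval is held). However, paragraph (n) must be considered: (n) operates against (c): a current Tier G Clearance is held. Exception (c) does not apply.
Exception (d) does not apply: the registered capacity is 3,440 units, short of 3,650 units.
Exception (e) is satisfied on its face — the employer's headcount is 12, less than the 13 limit; every employee is an immediate family member. But applying paragraphs (o)–(p): (o) is engaged — a current General Waiver is held. (p), which would lift (o), is not triggered — the Provisional Declaration is not current. So (e) is unavailable.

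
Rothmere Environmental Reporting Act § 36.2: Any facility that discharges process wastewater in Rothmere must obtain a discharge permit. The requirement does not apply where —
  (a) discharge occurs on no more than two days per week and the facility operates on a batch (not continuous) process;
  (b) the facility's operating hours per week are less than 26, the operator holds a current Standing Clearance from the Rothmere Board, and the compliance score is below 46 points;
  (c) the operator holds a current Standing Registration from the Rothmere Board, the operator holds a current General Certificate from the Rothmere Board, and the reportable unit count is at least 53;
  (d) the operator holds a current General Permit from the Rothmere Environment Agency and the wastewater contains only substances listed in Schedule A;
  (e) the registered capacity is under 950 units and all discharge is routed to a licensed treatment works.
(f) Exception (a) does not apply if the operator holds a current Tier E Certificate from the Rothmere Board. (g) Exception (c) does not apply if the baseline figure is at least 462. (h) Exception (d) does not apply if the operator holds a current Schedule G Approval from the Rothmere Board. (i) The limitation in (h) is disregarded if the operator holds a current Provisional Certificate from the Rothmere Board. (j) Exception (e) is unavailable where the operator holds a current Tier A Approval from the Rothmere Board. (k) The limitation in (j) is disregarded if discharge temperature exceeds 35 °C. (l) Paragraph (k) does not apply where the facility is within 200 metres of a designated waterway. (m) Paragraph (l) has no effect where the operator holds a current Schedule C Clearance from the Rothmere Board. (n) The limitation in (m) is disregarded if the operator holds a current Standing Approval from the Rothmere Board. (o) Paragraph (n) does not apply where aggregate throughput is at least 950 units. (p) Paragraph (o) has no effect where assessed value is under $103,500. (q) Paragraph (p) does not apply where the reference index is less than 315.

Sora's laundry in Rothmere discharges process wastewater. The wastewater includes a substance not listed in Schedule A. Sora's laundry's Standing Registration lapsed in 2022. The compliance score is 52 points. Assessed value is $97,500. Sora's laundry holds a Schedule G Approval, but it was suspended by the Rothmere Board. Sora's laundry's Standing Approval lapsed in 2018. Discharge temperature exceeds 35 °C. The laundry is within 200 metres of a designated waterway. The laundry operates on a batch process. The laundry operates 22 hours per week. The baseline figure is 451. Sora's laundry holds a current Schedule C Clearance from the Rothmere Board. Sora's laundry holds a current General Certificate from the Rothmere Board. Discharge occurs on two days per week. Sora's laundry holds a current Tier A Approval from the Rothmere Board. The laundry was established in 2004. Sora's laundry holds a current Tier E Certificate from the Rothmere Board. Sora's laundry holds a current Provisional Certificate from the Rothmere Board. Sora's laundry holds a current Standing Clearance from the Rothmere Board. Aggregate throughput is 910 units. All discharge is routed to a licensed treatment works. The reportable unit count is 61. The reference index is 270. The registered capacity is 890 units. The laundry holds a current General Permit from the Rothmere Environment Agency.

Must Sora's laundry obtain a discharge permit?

Exception (a) is satisfied on its face — discharge occurs on no more than two days per week; the facility operates on a batch process. However, paragraph (f) must be considered: (f) operates against (a): a current Tier E Certificate is held. So (a) is unavailable.
Exception (b) does not apply: the compliance score is 52 points, not below 46 points.
Exception (c) fails — no current Standing Registration is held.
Exception (d) requires that the wastewater contains only substances listed in Schedule A; but the wastewater includes a non-Schedule-A substance, so (d) is unavailable.
Exception (e)'s conditions are all satisfied: the registered capacity is 890 units, under the 950 units limit; discharge is routed to a licensed treatment works. Considering the limiting provisions: (j) would limit (e) — a current Tier A Approval is held — but (k) sets (j) aside: (k) operates against (j): discharge temperature exceeds 35 °C. (l) would limit (k) — the laundry is within 200 m of a designated waterway — but (m) sets (l) aside: (m) operates against (l): a current Schedule C Clearance is held. (n), which would lift (m), is inapplicable — no current Standing Approval is held. So (e) applies.

No — exception (e) applies; Sora's laundry is not required to obtain a discharge permit.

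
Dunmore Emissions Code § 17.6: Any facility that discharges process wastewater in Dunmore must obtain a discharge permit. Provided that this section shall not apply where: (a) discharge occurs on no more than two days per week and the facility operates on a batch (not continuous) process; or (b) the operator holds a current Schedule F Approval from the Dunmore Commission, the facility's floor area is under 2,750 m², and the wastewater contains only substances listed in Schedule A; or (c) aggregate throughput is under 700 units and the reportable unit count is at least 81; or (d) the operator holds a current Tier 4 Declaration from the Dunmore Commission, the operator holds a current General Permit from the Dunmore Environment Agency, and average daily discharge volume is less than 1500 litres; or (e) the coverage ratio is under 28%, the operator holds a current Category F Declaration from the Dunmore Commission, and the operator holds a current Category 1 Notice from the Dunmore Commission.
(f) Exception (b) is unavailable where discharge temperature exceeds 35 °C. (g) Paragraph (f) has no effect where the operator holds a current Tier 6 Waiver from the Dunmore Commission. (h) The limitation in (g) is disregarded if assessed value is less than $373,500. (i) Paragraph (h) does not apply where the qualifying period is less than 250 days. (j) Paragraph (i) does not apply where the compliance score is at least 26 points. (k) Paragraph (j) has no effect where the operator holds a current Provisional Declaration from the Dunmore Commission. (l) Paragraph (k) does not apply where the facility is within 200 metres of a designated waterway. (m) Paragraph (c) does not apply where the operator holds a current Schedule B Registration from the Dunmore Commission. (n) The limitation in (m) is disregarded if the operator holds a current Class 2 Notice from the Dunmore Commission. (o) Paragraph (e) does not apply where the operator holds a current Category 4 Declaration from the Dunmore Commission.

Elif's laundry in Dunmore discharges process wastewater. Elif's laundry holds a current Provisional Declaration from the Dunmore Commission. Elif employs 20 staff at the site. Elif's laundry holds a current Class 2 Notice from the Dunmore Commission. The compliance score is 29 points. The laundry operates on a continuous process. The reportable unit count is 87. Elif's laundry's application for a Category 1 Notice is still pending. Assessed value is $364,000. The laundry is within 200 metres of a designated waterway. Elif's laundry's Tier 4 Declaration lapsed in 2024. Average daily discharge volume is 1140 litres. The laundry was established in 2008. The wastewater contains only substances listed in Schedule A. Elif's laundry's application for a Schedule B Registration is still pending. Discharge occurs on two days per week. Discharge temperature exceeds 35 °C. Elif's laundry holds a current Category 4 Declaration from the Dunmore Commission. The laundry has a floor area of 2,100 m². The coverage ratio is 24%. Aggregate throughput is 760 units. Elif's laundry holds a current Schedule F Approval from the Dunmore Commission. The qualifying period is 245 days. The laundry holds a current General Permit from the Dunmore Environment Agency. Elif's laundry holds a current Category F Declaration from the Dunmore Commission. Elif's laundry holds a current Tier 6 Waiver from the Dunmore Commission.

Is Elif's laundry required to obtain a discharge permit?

Yes — Elif's laundry must obtain a discharge permit.

Exception (a) requires that the facility operates on a batch (not continuous) process; but the facility operates on a continuous process, so (a) is unavailable.
Exception (b) is satisfied on its face — a current Schedule F Approval is held; the facility's floor area is 2,100 m², under the 2,750 m² limit; the wastewater is Schedule-A-only. But: (f) operates against (b): discharge temperature exceeds 35 °C. (g) would limit (f) — a current Tier 6 Waiver is held — but (h) sets (g) aside: (h) operates against (g): assessed value is $364,000, less than the $373,500 limit. (i) would limit (h) — the qualifying period is 245 days, less than the 250 days limit — but (j) sets (i) aside: (j) operates against (i): the compliance score is 29 points, meeting the 26 points threshold. (k) operates (a current Provisional Declaration is held), but is itself disapplied by (l): (l) operates against (k): the laundry is within 200 m of a designated waterway. So (b) is unavailable.
Exception (c) fails — aggregate throughput is 760 units, not under 700 units.
Exception (d) does not apply: the Tier 4 Declaration is not current.
Exception (e) requires that the operator holds a current Category 1 Notice from the Dunmore Commission; but no current Category 1 Notice is held, so (e) is unavailable.
Every exception is unavailable, so the rule governs.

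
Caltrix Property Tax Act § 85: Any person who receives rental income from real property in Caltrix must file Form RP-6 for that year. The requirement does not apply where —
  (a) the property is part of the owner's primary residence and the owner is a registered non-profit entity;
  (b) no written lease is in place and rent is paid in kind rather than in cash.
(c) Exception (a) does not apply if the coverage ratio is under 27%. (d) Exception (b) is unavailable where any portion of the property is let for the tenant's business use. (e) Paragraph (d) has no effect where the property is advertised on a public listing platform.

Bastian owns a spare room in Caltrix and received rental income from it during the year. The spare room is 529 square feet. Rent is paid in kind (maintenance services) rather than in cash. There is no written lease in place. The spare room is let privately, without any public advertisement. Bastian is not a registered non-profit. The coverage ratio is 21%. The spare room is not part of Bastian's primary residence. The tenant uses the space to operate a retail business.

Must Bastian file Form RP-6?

Exception (a) requires that the property is part of the owner's primary residence; but the spare room is not part of the primary residence, so (a) is unavailable.
Exception (b)'s conditions are all satisfied: there is no written lease; rent is paid in kind. However, paragraphs (d)–(e) must be considered: (d) operates — the space is let for business use. (e), which would lift (d), does not operate here — the property is let privately without advertisement. Exception (b) does not apply.
No exception is made out. Bastian falls within the general rule.

Yes — Bastian must file Form RP-6.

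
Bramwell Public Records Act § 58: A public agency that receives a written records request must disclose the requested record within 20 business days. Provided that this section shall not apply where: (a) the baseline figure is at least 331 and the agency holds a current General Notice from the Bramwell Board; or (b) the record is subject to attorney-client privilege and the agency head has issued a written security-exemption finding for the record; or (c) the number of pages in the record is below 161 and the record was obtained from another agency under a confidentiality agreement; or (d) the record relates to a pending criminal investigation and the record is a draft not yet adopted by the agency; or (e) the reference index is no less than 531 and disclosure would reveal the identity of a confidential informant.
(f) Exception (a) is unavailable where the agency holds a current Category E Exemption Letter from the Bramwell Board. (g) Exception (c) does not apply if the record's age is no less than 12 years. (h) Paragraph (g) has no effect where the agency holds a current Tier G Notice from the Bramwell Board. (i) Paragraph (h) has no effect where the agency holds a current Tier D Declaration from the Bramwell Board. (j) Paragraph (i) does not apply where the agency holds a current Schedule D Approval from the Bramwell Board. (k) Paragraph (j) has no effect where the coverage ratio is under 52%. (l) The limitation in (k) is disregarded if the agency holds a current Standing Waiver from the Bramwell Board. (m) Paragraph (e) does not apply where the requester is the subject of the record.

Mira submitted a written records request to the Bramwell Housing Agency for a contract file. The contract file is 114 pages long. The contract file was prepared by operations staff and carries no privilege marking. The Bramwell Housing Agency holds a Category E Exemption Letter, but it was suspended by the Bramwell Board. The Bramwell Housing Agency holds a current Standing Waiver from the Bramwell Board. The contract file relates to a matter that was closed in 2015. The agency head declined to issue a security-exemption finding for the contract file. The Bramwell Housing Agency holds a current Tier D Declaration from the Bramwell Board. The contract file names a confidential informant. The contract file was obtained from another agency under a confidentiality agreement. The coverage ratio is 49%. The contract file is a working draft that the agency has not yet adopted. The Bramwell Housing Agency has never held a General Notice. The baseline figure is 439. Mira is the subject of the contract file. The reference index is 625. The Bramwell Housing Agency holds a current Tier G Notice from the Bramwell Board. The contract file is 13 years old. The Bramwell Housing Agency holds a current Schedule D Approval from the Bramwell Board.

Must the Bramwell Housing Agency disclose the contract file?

No — exception (c) applies; the Bramwell Housing Agency is not required to disclose the contract file.

Exception (a) fails — the General Notice is not current.
Exception (b) fails — the contract file carries no privilege marking.
Exception (c) is satisfied on its face — the number of pages in the record is 114, below the 161 limit; the contract file was obtained under a confidentiality agreement. Applying paragraphs (g)–(l): (g) would limit (c) — the record's age is 13 years, meeting the 12 years threshold — but (h) sets (g) aside: (h) is engaged — a current Tier G Notice is held. (i) applies (a current Tier D Declaration is held), but is overridden by (j): (j) operates against (i): a current Schedule D Approval is held. (k) applies (the coverage ratio is 49%, under the 52% limit), but is overridden by (l): (l) operates — a current Standing Waiver is held. So (c) applies.
Exception (d) does not apply: the contract file relates to a closed matter.
All of (e)'s requirements are met (the reference index is 625, meeting the 531 threshold; the contract file names a confidential informant). However, paragraph (m) must be considered: (m) operates against (e): Mira is the subject of the contract file. (e) is therefore removed.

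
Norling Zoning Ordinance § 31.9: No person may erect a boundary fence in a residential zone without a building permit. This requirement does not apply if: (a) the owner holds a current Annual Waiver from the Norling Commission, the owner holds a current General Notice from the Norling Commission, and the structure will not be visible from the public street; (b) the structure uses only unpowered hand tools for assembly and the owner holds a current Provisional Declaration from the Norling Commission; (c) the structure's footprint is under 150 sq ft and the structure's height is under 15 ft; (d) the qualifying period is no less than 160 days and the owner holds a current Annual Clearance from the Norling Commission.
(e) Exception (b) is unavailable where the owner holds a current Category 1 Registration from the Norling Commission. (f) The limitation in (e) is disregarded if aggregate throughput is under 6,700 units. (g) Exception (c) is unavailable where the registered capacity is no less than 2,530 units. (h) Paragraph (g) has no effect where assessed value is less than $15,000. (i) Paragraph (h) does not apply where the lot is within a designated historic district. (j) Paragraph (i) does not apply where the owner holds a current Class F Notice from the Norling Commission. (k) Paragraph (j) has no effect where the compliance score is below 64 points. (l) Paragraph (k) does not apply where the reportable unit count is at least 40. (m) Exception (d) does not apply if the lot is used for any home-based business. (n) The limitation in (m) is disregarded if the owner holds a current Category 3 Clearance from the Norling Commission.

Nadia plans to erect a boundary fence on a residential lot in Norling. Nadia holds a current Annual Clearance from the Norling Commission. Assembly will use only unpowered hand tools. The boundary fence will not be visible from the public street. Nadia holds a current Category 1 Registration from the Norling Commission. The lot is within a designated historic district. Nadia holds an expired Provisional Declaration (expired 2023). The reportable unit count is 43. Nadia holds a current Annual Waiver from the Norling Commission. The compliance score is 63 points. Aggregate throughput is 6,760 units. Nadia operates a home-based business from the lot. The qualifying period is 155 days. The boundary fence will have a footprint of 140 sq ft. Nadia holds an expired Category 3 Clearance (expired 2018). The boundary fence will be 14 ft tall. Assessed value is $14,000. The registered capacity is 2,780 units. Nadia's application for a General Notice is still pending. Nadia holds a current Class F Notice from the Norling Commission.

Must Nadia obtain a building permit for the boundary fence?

Exception (a) requires that the owner holds a current General Notice from the Norling Commission; but no current General Notice is held, so (a) is unavailable.
Exception (b) requires that the owner holds a current Provisional Declaration from the Norling Commission; but no current Provisional Declaration is held, so (b) is unavailable.
Exception (c)'s conditions are all satisfied: the structure's footprint is 140 sq ft, under the 150 sq ft limit; the structure's height is 14 ft, under the 15 ft limit. Under paragraphs (g)–(l): (g) applies (the registered capacity is 2,780 units, meeting the 2,530 units threshold), but is displaced by (h): (h) is engaged — assessed value is $14,000, less than the $15,000 limit. (i) applies (the lot is in a historic district), but is set aside by (j): (j) is triggered — a current Class F Notice is held. (k) would limit (j) — the compliance score is 63 points, below the 64 points limit — but (l) sets (k) aside: (l) operates against (k): the reportable unit count is 43, meeting the 40 threshold. So (c) applies.
Exception (d) requires that the qualifying period is no less than 160 days; but the qualifying period is 155 days, short of 160 days, so (d) is unavailable.

No — exception (c) applies; Nadia does not need a building permit.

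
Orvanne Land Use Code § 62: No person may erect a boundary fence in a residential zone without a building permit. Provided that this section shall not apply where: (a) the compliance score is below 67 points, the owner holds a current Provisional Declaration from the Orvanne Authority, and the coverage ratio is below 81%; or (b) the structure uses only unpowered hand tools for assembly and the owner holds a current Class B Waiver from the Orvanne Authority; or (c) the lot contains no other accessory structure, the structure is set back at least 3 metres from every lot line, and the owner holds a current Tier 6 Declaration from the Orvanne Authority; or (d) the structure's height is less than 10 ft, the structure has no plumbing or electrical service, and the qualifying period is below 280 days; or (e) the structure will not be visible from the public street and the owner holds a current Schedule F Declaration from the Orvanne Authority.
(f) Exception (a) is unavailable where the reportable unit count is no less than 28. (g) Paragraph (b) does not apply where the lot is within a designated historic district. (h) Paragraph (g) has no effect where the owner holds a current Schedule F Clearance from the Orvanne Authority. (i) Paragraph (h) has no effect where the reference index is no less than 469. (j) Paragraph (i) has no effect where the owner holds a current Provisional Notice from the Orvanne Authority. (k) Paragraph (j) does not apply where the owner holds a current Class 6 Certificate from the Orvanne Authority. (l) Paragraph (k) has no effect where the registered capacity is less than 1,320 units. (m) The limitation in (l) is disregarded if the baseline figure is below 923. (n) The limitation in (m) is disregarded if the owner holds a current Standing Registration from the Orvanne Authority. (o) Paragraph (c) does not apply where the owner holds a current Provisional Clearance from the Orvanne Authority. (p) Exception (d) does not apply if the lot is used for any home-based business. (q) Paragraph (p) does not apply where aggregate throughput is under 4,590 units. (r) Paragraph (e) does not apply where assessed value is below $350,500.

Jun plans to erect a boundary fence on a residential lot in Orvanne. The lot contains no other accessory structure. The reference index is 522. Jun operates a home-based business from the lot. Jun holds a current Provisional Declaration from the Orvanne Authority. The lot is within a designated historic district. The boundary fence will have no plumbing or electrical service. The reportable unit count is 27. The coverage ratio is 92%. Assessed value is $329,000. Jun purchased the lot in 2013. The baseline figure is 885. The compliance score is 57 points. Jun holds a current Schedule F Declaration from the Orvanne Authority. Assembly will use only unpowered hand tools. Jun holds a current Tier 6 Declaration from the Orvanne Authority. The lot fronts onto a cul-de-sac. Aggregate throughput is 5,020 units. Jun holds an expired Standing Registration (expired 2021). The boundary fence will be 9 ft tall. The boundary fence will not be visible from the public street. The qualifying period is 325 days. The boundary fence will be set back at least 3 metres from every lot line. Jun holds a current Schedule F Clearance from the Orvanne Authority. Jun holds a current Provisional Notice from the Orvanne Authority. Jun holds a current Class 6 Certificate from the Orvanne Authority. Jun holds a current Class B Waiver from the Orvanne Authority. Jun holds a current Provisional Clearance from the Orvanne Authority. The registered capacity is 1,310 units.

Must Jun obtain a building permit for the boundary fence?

Yes — Jun must obtain a building permit.

Exception (a) does not apply: the coverage ratio is 92%, not below 81%.
All of (b)'s requirements are met (assembly uses only hand tools; a current Class B Waiver is held). Turning to paragraphs (g)–(n): (g) operates against (b): the lot is in a historic district. (h) is triggered (a current Schedule F Clearance is held), but is overridden by (i): (i) is engaged — the reference index is 522, meeting the 469 threshold. (j) would limit (i) — a current Provisional Notice is held — but (k) sets (j) aside: (k) operates — a current Class 6 Certificate is held. (l) operates (the registered capacity is 1,310 units, less than the 1,320 units limit), but is displaced by (m): (m) operates against (l): the baseline figure is 885, below the 923 limit. (n), which would lift (m), does not operate here — the Standing Registration is not current. Exception (b) does not apply.
Exception (c) is satisfied on its face — the lot has no other accessory structure; the setback is at least 3 m on every side; a current Tier 6 Declaration is held. However, paragraph (o) must be considered: (o) is triggered — a current Provisional Clearance is held. (c) is therefore removed.
Exception (d) requires that the qualifying period is below 280 days; but the qualifying period is 325 days, not below 280 days, so (d) is unavailable.
All of (e)'s requirements are met (the structure will not be visible from the street; a current Schedule F Declaration is held). But applying paragraph (r): (r) is triggered — assessed value is $329,000, below the $350,500 limit. (e) is therefore removed.
Every exception is unavailable, so the rule governs.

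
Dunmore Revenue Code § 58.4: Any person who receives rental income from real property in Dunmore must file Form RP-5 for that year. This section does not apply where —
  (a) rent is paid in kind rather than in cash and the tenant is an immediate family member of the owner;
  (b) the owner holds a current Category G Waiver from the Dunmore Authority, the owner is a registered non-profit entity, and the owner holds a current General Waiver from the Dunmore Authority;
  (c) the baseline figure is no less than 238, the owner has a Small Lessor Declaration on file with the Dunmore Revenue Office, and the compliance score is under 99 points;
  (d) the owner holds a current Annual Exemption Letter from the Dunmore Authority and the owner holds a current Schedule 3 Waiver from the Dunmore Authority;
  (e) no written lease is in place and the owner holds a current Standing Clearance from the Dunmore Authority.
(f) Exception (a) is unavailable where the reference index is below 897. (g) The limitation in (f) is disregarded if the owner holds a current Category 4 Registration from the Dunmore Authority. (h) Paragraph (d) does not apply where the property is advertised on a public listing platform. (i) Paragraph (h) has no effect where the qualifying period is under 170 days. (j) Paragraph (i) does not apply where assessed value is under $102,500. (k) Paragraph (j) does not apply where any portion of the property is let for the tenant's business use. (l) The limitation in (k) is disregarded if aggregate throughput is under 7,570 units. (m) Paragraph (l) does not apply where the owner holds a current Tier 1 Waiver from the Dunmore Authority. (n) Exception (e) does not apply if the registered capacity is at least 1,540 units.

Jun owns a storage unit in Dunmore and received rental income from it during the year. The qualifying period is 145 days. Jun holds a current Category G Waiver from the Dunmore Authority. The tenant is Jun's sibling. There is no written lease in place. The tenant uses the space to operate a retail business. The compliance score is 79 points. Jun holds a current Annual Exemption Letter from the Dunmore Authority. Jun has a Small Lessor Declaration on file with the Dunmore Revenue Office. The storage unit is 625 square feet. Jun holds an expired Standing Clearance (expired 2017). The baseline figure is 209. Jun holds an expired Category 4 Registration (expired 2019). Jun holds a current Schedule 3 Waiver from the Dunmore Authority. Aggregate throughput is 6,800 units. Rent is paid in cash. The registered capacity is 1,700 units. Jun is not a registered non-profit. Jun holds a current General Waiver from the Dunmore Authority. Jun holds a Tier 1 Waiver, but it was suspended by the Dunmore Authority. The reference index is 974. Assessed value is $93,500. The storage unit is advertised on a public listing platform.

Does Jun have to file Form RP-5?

Yes — Jun must file Form RP-5.

Exception (a) does not apply: rent is paid in cash.
Exception (b) fails — Jun is not a registered non-profit.
Exception (c) requires that the baseline figure is no less than 238; but the baseline figure is 209, short of 238, so (c) is unavailable.
Exception (d) is satisfied on its face — a current Annual Exemption Letter is held; a current Schedule 3 Waiver is held. Turning to paragraphs (h)–(m): (h) operates against (d): the property is publicly advertised. (i) is triggered (the qualifying period is 145 days, under the 170 days limit), but is set aside by (j): (j) operates against (i): assessed value is $93,500, under the $102,500 limit. (k) would limit (j) — the space is let for business use — but (l) sets (k) aside: (l) operates — aggregate throughput is 6,800 units, under the 7,570 units limit. (m), which would lift (l), does not operate here — the Tier 1 Waiver is not current. So (d) is unavailable.
Exception (e) requires that the owner holds a current Standing Clearance from the Dunmore Authority; but no current Standing Clearance is held, so (e) is unavailable.
Every exception is unavailable, so the rule governs.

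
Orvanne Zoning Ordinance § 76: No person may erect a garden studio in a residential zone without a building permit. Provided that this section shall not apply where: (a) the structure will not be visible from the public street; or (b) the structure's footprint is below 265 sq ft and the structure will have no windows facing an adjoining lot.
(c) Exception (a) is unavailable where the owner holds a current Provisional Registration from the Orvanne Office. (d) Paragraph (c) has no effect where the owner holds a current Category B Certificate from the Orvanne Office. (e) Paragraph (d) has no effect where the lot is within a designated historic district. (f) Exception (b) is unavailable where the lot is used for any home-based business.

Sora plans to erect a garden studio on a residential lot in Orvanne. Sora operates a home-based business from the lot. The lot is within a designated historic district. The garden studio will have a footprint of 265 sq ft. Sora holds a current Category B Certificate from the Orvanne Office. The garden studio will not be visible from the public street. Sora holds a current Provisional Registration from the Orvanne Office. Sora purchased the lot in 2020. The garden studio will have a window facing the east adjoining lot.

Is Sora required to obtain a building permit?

Yes — Sora must obtain a building permit.

Exception (a) is satisfied on its face — the structure will not be visible from the street. But: (c) is engaged — a current Provisional Registration is held. (d) would limit (c) — a current Category B Certificate is held — but (e) sets (d) aside: (e) operates against (d): the lot is in a historic district. Exception (a) does not apply.
Exception (b) requires that the structure's footprint is below 265 sq ft; but the structure's footprint is 265 sq ft, not below 265 sq ft, so (b) is unavailable.
No exception displaces § 76.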